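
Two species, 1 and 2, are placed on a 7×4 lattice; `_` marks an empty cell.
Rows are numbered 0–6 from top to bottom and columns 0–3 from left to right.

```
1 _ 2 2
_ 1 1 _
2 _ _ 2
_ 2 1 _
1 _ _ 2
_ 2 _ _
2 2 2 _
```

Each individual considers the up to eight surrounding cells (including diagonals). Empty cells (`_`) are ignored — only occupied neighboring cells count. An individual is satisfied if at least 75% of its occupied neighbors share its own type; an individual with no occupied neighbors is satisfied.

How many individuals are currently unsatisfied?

10

Row 0: (0,0)1 1/1 satisfied · (0,2)2 1/3 not · (0,3)2 1/2 not
Row 1: (1,1)1 2/4 not · (1,2)1 1/4 not
Row 2: (2,0)2 1/2 not · (2,3)2 0/2 not
Row 3: (3,1)2 1/3 not · (3,2)1 0/3 not
Row 4: (4,0)1 0/2 not · (4,3)2 0/1 not
Row 5: (5,1)2 3/4 satisfied
Row 6: (6,0)2 2/2 satisfied · (6,1)2 3/3 satisfied · (6,2)2 2/2 satisfied
Unsatisfied: (0,2), (0,3), (1,1), (1,2), (2,0), (2,3), (3,1), (3,2), (4,0), (4,3) — 10 in total.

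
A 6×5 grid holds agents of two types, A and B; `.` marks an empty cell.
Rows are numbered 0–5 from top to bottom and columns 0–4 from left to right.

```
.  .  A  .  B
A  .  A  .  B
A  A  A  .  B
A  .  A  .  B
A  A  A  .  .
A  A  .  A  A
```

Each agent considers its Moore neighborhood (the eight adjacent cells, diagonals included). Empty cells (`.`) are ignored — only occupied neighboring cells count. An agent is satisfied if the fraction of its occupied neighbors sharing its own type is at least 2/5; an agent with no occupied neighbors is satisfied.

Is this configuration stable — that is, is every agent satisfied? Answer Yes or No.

(0,2)A 1/1 satisfied
(0,4)B 1/1 satisfied
(1,0)A 2/2 satisfied
(1,2)A 3/3 satisfied
(1,4)B 2/2 satisfied
(2,0)A 3/3 satisfied
(2,1)A 6/6 satisfied
(2,2)A 3/3 satisfied
(2,4)B 2/2 satisfied
(3,0)A 4/4 satisfied
(3,2)A 4/4 satisfied
(3,4)B 1/1 satisfied
(4,0)A 4/4 satisfied
(4,1)A 6/6 satisfied
(4,2)A 4/4 satisfied
(5,0)A 3/3 satisfied
(5,1)A 4/4 satisfied
(5,3)A 2/2 satisfied
(5,4)A 1/1 satisfied
All meet the threshold, so the configuration is stable.

Yes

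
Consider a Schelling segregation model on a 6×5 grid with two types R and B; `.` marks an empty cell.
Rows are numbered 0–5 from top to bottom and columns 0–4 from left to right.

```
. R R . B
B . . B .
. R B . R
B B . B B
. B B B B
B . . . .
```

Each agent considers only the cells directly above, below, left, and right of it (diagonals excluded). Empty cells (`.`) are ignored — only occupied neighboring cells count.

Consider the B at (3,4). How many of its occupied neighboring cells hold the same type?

Occupied neighbors of (3,4): (2,4)=R, (4,4)=B, (3,3)=B.
Same type (B): 2 of 3.

2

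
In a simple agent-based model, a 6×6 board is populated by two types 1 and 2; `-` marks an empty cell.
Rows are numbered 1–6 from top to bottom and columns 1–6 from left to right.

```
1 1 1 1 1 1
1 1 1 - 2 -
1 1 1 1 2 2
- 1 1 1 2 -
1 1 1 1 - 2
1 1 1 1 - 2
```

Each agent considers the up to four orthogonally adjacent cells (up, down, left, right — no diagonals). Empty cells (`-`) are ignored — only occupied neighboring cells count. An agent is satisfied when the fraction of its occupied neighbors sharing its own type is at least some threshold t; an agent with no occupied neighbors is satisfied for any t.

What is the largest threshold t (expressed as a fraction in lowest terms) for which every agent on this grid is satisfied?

1/2

(1,1)1 2/2
(1,2)1 3/3
(1,3)1 3/3
(1,4)1 2/2
(1,5)1 2/3
(1,6)1 1/1
(2,1)1 3/3
(2,2)1 4/4
(2,3)1 3/3
(2,5)2 1/2
(3,1)1 2/2
(3,2)1 4/4
(3,3)1 4/4
(3,4)1 2/3
(3,5)2 3/4
(3,6)2 1/1
(4,2)1 3/3
(4,3)1 4/4
(4,4)1 3/4
(4,5)2 1/2
(5,1)1 2/2
(5,2)1 4/4
(5,3)1 4/4
(5,4)1 3/3
(5,6)2 1/1
(6,1)1 2/2
(6,2)1 3/3
(6,3)1 3/3
(6,4)1 2/2
(6,6)2 1/1
The smallest same-type fraction is 1/2 at (2,5), which reduces to 1/2. Any threshold above that leaves this agent unsatisfied.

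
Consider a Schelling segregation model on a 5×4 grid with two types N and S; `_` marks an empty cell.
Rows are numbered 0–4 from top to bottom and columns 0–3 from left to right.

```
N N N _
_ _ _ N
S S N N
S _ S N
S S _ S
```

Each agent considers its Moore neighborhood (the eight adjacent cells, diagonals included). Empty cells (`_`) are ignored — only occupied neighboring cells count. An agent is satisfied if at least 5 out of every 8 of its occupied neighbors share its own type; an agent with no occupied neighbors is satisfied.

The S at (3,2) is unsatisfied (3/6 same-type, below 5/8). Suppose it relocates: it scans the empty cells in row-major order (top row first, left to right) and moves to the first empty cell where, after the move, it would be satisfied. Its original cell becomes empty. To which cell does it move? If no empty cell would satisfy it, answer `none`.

(3,1)

Vacating (3,2). Empty cells in order:
  (0,3): 0/2 same-type → still unsatisfied.
  (1,0): 2/4 same-type → still unsatisfied.
  (1,1): 2/6 same-type → still unsatisfied.
  (1,2): 1/6 same-type → still unsatisfied.
  (3,1): 5/6 same-type → satisfied — stop here.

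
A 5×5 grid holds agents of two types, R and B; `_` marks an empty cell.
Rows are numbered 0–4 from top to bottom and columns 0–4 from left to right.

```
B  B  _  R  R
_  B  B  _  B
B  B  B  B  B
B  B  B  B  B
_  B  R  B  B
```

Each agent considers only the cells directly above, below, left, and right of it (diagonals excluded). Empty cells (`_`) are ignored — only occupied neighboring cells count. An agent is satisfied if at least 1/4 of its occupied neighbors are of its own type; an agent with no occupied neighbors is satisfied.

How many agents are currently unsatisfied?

1

Row 0: (0,0)B 1/1 satisfied · (0,1)B 2/2 satisfied · (0,3)R 1/1 satisfied · (0,4)R 1/2 satisfied
Row 1: (1,1)B 3/3 satisfied · (1,2)B 2/2 satisfied · (1,4)B 1/2 satisfied
Row 2: (2,0)B 2/2 satisfied · (2,1)B 4/4 satisfied · (2,2)B 4/4 satisfied · (2,3)B 3/3 satisfied · (2,4)B 3/3 satisfied
Row 3: (3,0)B 2/2 satisfied · (3,1)B 4/4 satisfied · (3,2)B 3/4 satisfied · (3,3)B 4/4 satisfied · (3,4)B 3/3 satisfied
Row 4: (4,1)B 1/2 satisfied · (4,2)R 0/3 not · (4,3)B 2/3 satisfied · (4,4)B 2/2 satisfied
Unsatisfied: (4,2) — 1 in total.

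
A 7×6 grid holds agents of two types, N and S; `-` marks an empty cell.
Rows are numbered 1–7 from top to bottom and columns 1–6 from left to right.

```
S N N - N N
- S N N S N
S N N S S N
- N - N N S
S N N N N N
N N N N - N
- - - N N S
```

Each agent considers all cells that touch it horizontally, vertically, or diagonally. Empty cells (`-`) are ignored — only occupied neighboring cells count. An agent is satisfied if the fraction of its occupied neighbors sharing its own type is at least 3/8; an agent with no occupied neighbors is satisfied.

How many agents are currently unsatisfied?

Row 1: (1,1)S 1/2 ✓ · (1,2)N 2/4 ✓ · (1,3)N 3/4 ✓ · (1,5)N 3/4 ✓ · (1,6)N 2/3 ✓
Row 2: (2,2)S 2/7 ✗ · (2,3)N 5/7 ✓ · (2,4)N 4/7 ✓ · (2,5)S 2/7 ✗ · (2,6)N 3/5 ✓
Row 3: (3,1)S 1/3 ✗ · (3,2)N 3/5 ✓ · (3,3)N 5/7 ✓ · (3,4)S 2/7 ✗ · (3,5)S 3/8 ✓ · (3,6)N 2/5 ✓
Row 4: (4,2)N 4/6 ✓ · (4,4)N 5/7 ✓ · (4,5)N 5/8 ✓ · (4,6)S 1/5 ✗
Row 5: (5,1)S 0/4 ✗ · (5,2)N 5/6 ✓ · (5,3)N 7/7 ✓ · (5,4)N 6/6 ✓ · (5,5)N 6/7 ✓ · (5,6)N 3/4 ✓
Row 6: (6,1)N 2/3 ✓ · (6,2)N 4/5 ✓ · (6,3)N 6/6 ✓ · (6,4)N 6/6 ✓ · (6,6)N 3/4 ✓
Row 7: (7,4)N 3/3 ✓ · (7,5)N 3/4 ✓ · (7,6)S 0/2 ✗
Unsatisfied: (2,2), (2,5), (3,1), (3,4), (4,6), (5,1), (7,6) — 7 in total.

7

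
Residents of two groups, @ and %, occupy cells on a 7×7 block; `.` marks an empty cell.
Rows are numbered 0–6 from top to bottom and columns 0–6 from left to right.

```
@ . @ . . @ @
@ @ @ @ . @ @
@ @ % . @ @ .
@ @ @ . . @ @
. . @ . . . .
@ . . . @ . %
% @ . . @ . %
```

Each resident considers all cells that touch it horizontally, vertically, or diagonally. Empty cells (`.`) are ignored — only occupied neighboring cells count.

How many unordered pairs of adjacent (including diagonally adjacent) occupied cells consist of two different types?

Scan each occupied cell's neighbors to the right and below (and the two forward diagonals) so each pair is counted once.
Row 0: @(0,0)–@(1,0)= @(0,0)–@(1,1)= @(0,2)–@(1,2)= @(0,2)–@(1,3)= @(0,2)–@(1,1)= @(0,5)–@(0,6)= @(0,5)–@(1,5)= @(0,5)–@(1,6)= @(0,6)–@(1,6)= @(0,6)–@(1,5)=  → 0/10 unlike.
Row 1: @(1,0)–@(1,1)= @(1,0)–@(2,0)= @(1,0)–@(2,1)= @(1,1)–@(1,2)= @(1,1)–@(2,1)= @(1,1)–%(2,2)≠ @(1,1)–@(2,0)= @(1,2)–@(1,3)= @(1,2)–%(2,2)≠ @(1,2)–@(2,1)= @(1,3)–@(2,4)= @(1,3)–%(2,2)≠ @(1,5)–@(1,6)= @(1,5)–@(2,5)= @(1,5)–@(2,4)= @(1,6)–@(2,5)=  → 3/16 unlike.
Row 2: @(2,0)–@(2,1)= @(2,0)–@(3,0)= @(2,0)–@(3,1)= @(2,1)–%(2,2)≠ @(2,1)–@(3,1)= @(2,1)–@(3,2)= @(2,1)–@(3,0)= %(2,2)–@(3,2)≠ %(2,2)–@(3,1)≠ @(2,4)–@(2,5)= @(2,4)–@(3,5)= @(2,5)–@(3,5)= @(2,5)–@(3,6)=  → 3/13 unlike.
Row 3: @(3,0)–@(3,1)= @(3,1)–@(3,2)= @(3,1)–@(4,2)= @(3,2)–@(4,2)= @(3,5)–@(3,6)=  → 0/5 unlike.
Row 5: @(5,0)–%(6,0)≠ @(5,0)–@(6,1)= @(5,4)–@(6,4)= %(5,6)–%(6,6)=  → 1/4 unlike.
Row 6: %(6,0)–@(6,1)≠  → 1/1 unlike.
Total adjacent occupied pairs: 49; unlike-type pairs: 8.

8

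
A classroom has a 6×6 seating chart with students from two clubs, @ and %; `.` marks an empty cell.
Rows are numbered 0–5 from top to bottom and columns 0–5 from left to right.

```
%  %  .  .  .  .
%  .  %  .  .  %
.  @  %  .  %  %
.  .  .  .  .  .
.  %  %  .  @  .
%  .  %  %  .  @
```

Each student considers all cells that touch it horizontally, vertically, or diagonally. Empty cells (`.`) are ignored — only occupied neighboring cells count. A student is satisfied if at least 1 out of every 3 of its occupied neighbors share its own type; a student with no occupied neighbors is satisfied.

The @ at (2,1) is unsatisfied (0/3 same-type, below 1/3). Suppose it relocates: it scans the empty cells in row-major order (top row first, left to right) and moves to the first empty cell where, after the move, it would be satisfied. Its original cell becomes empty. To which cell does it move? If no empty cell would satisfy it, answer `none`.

Vacating (2,1). Empty cells in order:
  (0,2): 0/2 same-type → still unsatisfied.
  (0,3): 0/1 same-type → still unsatisfied.
  (0,4): 0/1 same-type → still unsatisfied.
  (0,5): 0/1 same-type → still unsatisfied.
  (1,1): 0/5 same-type → still unsatisfied.
  (1,3): 0/3 same-type → still unsatisfied.
  (1,4): 0/3 same-type → still unsatisfied.
  (2,0): 0/1 same-type → still unsatisfied.
  (2,3): 0/3 same-type → still unsatisfied.
  (3,0): 0/1 same-type → still unsatisfied.
  (3,1): 0/3 same-type → still unsatisfied.
  (3,2): 0/3 same-type → still unsatisfied.
  (3,3): 1/4 same-type → still unsatisfied.
  (3,4): 1/3 same-type → satisfied — stop here.

(3,4)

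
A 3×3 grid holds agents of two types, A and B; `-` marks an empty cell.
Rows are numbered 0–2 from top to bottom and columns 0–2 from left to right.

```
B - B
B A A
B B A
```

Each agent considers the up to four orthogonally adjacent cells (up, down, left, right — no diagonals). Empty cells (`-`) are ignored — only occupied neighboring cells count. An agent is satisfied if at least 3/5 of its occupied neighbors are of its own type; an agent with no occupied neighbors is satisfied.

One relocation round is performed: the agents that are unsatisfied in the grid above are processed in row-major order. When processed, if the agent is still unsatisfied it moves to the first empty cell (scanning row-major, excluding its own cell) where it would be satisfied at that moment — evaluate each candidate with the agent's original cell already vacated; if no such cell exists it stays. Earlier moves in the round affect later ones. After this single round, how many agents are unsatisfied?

Initially unsatisfied (in order): (0,2), (1,1), (2,1), (2,2).
  (0,2): no empty cell satisfies it; stays.
  (1,1): no empty cell satisfies it; stays.
  (2,1) → (0,1).
  (2,2): now satisfied by earlier moves; stays.
Resulting grid:
B B B
B A A
B - A
Unsatisfied now: (0,2), (1,1).

2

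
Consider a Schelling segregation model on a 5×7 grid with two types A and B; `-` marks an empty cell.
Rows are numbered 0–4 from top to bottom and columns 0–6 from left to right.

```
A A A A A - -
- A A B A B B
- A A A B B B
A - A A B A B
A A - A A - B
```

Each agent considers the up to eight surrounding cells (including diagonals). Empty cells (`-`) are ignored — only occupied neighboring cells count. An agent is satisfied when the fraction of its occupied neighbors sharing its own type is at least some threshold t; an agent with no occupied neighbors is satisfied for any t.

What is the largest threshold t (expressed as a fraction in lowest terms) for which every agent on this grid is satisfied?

1/8

(0,0)A 2/2
(0,1)A 4/4
(0,2)A 4/5
(0,3)A 4/5
(0,4)A 2/4
(1,1)A 6/6
(1,2)A 7/8
(1,3)B 1/8
(1,4)A 3/7
(1,5)B 4/6
(1,6)B 3/3
(2,1)A 5/5
(2,2)A 6/7
(2,3)A 5/8
(2,4)B 4/8
(2,5)B 6/8
(2,6)B 4/5
(3,0)A 3/3
(3,2)A 6/6
(3,3)A 5/7
(3,4)B 2/7
(3,5)A 1/7
(3,6)B 3/4
(4,0)A 2/2
(4,1)A 3/3
(4,3)A 3/4
(4,4)A 3/4
(4,6)B 1/2
The smallest same-type fraction is 1/8 at (1,3), which reduces to 1/8. Any threshold above that leaves this agent unsatisfied.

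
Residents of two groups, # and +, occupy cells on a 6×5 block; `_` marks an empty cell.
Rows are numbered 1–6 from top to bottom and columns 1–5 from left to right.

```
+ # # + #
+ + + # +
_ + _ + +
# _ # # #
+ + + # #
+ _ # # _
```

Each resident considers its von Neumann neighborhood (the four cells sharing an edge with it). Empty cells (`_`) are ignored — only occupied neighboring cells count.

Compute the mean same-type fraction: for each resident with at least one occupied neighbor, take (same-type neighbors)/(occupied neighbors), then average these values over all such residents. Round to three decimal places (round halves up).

Row 1: (1,1)+ 1/2 · (1,2)# 1/3 · (1,3)# 1/3 · (1,4)+ 0/3 · (1,5)# 0/2
Row 2: (2,1)+ 2/2 · (2,2)+ 3/4 · (2,3)+ 1/3 · (2,4)# 0/4 · (2,5)+ 1/3
Row 3: (3,2)+ 1/1 · (3,4)+ 1/3 · (3,5)+ 2/3
Row 4: (4,1)# 0/1 · (4,3)# 1/2 · (4,4)# 3/4 · (4,5)# 2/3
Row 5: (5,1)+ 2/3 · (5,2)+ 2/2 · (5,3)+ 1/4 · (5,4)# 3/4 · (5,5)# 2/2
Row 6: (6,1)+ 1/1 · (6,3)# 1/2 · (6,4)# 2/2
Sum over 25 residents: 1/2 + 1/3 + 1/3 + 0/3 + 0/2 + 2/2 + 3/4 + 1/3 + 0/4 + 1/3 + 1/1 + 1/3 + 2/3 + 0/1 + 1/2 + 3/4 + 2/3 + 2/3 + 2/2 + 1/4 + 3/4 + 2/2 + 1/1 + 1/2 + 2/2 = 41/3; mean = 41/3 ÷ 25 = 41/75 = 0.546666… → 0.547.

0.547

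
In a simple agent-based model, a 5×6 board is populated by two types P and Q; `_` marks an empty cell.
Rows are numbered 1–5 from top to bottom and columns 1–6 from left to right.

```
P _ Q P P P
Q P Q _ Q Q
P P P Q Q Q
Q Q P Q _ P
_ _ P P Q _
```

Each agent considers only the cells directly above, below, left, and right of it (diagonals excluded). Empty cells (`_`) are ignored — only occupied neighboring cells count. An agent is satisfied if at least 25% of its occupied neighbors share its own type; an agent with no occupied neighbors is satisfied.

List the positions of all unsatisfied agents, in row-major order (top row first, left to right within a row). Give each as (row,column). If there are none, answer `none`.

Row 1: (1,1)P 0/1 unhappy · (1,3)Q 1/2 ok · (1,4)P 1/2 ok · (1,5)P 2/3 ok · (1,6)P 1/2 ok
Row 2: (2,1)Q 0/3 unhappy · (2,2)P 1/3 ok · (2,3)Q 1/3 ok · (2,5)Q 2/3 ok · (2,6)Q 2/3 ok
Row 3: (3,1)P 1/3 ok · (3,2)P 3/4 ok · (3,3)P 2/4 ok · (3,4)Q 2/3 ok · (3,5)Q 3/3 ok · (3,6)Q 2/3 ok
Row 4: (4,1)Q 1/2 ok · (4,2)Q 1/3 ok · (4,3)P 2/4 ok · (4,4)Q 1/3 ok · (4,6)P 0/1 unhappy
Row 5: (5,3)P 2/2 ok · (5,4)P 1/3 ok · (5,5)Q 0/1 unhappy

(1,1), (2,1), (4,6), (5,5)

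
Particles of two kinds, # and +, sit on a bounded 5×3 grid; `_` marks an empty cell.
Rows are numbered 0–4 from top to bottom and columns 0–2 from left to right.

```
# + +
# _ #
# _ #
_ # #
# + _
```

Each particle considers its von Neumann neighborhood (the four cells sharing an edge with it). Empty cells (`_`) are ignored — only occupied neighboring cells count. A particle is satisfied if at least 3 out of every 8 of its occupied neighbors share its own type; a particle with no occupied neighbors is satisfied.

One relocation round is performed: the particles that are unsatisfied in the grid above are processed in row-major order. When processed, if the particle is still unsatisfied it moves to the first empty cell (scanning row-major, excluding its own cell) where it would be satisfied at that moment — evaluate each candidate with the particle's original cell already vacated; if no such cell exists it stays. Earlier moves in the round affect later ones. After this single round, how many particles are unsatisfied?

1

Initially unsatisfied (in order): (4,0), (4,1).
  (4,0) → (1,1).
  (4,1) → (4,0).
Resulting grid:
# + +
# # #
# _ #
_ # #
+ _ _
Unsatisfied now: (0,1).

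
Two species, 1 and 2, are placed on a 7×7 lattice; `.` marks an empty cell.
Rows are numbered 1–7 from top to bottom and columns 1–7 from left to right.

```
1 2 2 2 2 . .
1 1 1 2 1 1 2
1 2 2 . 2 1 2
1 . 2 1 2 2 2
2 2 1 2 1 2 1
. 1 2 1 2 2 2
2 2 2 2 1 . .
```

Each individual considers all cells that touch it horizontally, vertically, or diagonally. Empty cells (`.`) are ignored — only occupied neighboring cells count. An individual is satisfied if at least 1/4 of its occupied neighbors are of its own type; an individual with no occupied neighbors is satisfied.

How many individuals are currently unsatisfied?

4

(1,1)1 2/3 ok
(1,2)2 1/5 unhappy
(1,3)2 3/5 ok
(1,4)2 3/5 ok
(1,5)2 2/4 ok
(2,1)1 3/5 ok
(2,2)1 4/8 ok
(2,3)1 1/7 unhappy
(2,4)2 5/7 ok
(2,5)1 2/6 ok
(2,6)1 2/6 ok
(2,7)2 1/3 ok
(3,1)1 3/4 ok
(3,2)2 2/7 ok
(3,3)2 3/6 ok
(3,5)2 3/7 ok
(3,6)1 2/8 ok
(3,7)2 3/5 ok
(4,1)1 1/4 ok
(4,3)2 4/6 ok
(4,4)1 2/7 ok
(4,5)2 4/7 ok
(4,6)2 5/8 ok
(4,7)2 3/5 ok
(5,1)2 1/3 ok
(5,2)2 3/6 ok
(5,3)1 3/7 ok
(5,4)2 4/8 ok
(5,5)1 2/8 ok
(5,6)2 6/8 ok
(5,7)1 0/5 unhappy
(6,2)1 1/7 unhappy
(6,3)2 5/8 ok
(6,4)1 3/8 ok
(6,5)2 4/7 ok
(6,6)2 3/6 ok
(6,7)2 2/3 ok
(7,1)2 1/2 ok
(7,2)2 3/4 ok
(7,3)2 3/5 ok
(7,4)2 3/5 ok
(7,5)1 1/4 ok
Unsatisfied: (1,2), (2,3), (5,7), (6,2) — 4 in total.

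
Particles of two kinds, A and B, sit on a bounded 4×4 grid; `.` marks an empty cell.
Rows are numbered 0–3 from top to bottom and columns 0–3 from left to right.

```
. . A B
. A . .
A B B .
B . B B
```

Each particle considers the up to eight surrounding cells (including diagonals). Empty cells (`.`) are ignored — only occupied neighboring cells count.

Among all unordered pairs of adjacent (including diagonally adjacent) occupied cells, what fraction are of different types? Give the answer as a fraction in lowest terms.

5/13

Scan each occupied cell's neighbors to the right and below (and the two forward diagonals) so each pair is counted once.
From row 0: 1 unlike of 2 pairs (running 1/2).
From row 1: 2 unlike of 3 pairs (running 3/5).
From row 2: 2 unlike of 7 pairs (running 5/12).
From row 3: 0 unlike of 1 pairs (running 5/13).
Total adjacent occupied pairs: 13; unlike-type pairs: 5.
5/13 is already in lowest terms.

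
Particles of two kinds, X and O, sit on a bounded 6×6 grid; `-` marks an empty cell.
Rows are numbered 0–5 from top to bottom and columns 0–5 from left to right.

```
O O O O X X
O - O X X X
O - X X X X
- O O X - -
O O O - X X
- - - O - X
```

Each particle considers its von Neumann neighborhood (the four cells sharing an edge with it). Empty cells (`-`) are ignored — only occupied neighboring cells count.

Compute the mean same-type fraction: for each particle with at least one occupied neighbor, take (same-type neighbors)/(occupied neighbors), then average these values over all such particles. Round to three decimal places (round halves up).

Row 0: (0,0)O 2/2 · (0,1)O 2/2 · (0,2)O 3/3 · (0,3)O 1/3 · (0,4)X 2/3 · (0,5)X 2/2
Row 1: (1,0)O 2/2 · (1,2)O 1/3 · (1,3)X 2/4 · (1,4)X 4/4 · (1,5)X 3/3
Row 2: (2,0)O 1/1 · (2,2)X 1/3 · (2,3)X 4/4 · (2,4)X 3/3 · (2,5)X 2/2
Row 3: (3,1)O 2/2 · (3,2)O 2/4 · (3,3)X 1/2
Row 4: (4,0)O 1/1 · (4,1)O 3/3 · (4,2)O 2/2 · (4,4)X 1/1 · (4,5)X 2/2
Row 5: (5,3)O — no occupied neighbors · (5,5)X 1/1
Sum over 25 particles: 2/2 + 2/2 + 3/3 + 1/3 + 2/3 + 2/2 + 2/2 + 1/3 + 2/4 + 4/4 + 3/3 + 1/1 + 1/3 + 4/4 + 3/3 + 2/2 + 2/2 + 2/4 + 1/2 + 1/1 + 3/3 + 2/2 + 1/1 + 2/2 + 1/1 = 127/6; mean = 127/6 ÷ 25 = 127/150 = 0.846666… → 0.847.

0.847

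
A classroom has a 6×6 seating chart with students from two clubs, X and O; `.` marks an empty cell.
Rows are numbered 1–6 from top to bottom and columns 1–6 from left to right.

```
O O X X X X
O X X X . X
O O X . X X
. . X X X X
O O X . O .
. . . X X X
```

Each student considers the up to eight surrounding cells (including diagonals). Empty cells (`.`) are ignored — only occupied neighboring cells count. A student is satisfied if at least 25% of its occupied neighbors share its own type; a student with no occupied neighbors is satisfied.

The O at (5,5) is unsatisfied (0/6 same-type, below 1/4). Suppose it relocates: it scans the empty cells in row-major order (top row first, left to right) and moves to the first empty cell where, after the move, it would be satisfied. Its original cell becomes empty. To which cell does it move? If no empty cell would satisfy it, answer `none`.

(4,1)

Vacating (5,5). Empty cells in order:
  (2,5): 0/7 same-type → still unsatisfied.
  (3,4): 0/7 same-type → still unsatisfied.
  (4,1): 4/4 same-type → satisfied — stop here.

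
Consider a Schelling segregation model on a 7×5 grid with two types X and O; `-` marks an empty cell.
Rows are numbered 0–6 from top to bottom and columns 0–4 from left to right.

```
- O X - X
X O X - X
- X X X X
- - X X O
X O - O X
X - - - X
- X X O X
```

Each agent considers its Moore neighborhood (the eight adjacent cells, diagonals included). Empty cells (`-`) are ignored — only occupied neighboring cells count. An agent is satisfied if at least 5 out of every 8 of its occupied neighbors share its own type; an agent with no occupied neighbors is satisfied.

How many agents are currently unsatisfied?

(0,1)O 1/4 not
(0,2)X 1/3 not
(0,4)X 1/1 satisfied
(1,0)X 1/3 not
(1,1)O 1/6 not
(1,2)X 4/6 satisfied
(1,4)X 3/3 satisfied
(2,1)X 4/5 satisfied
(2,2)X 5/6 satisfied
(2,3)X 6/7 satisfied
(2,4)X 3/4 satisfied
(3,2)X 4/6 satisfied
(3,3)X 5/7 satisfied
(3,4)O 1/5 not
(4,0)X 1/2 not
(4,1)O 0/3 not
(4,3)O 1/5 not
(4,4)X 2/4 not
(5,0)X 2/3 satisfied
(5,4)X 2/4 not
(6,1)X 2/2 satisfied
(6,2)X 1/2 not
(6,3)O 0/3 not
(6,4)X 1/2 not
Unsatisfied: (0,1), (0,2), (1,0), (1,1), (3,4), (4,0), (4,1), (4,3), (4,4), (5,4), (6,2), (6,3), (6,4) — 13 in total.

13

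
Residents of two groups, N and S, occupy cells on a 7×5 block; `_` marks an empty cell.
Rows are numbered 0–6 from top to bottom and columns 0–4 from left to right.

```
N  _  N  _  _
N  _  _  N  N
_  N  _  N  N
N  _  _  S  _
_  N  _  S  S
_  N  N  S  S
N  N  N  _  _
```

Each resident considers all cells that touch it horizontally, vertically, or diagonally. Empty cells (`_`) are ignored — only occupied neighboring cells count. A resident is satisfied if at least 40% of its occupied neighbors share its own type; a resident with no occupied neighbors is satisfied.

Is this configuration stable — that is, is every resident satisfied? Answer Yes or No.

Row 0: (0,0)N 1/1 satisfied · (0,2)N 1/1 satisfied
Row 1: (1,0)N 2/2 satisfied · (1,3)N 4/4 satisfied · (1,4)N 3/3 satisfied
Row 2: (2,1)N 2/2 satisfied · (2,3)N 3/4 satisfied · (2,4)N 3/4 satisfied
Row 3: (3,0)N 2/2 satisfied · (3,3)S 2/4 satisfied
Row 4: (4,1)N 3/3 satisfied · (4,3)S 4/5 satisfied · (4,4)S 4/4 satisfied
Row 5: (5,1)N 5/5 satisfied · (5,2)N 4/6 satisfied · (5,3)S 3/5 satisfied · (5,4)S 3/3 satisfied
Row 6: (6,0)N 2/2 satisfied · (6,1)N 4/4 satisfied · (6,2)N 3/4 satisfied
All meet the threshold, so the configuration is stable.

Yes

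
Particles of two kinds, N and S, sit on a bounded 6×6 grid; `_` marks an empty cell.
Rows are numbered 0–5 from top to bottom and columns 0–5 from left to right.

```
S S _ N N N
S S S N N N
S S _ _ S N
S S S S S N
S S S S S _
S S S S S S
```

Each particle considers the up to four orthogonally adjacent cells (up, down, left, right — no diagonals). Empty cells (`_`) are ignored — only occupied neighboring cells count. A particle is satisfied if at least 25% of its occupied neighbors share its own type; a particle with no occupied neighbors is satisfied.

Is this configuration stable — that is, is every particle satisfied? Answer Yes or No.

Yes

(0,0)S 2/2 ✓
(0,1)S 2/2 ✓
(0,3)N 2/2 ✓
(0,4)N 3/3 ✓
(0,5)N 2/2 ✓
(1,0)S 3/3 ✓
(1,1)S 4/4 ✓
(1,2)S 1/2 ✓
(1,3)N 2/3 ✓
(1,4)N 3/4 ✓
(1,5)N 3/3 ✓
(2,0)S 3/3 ✓
(2,1)S 3/3 ✓
(2,4)S 1/3 ✓
(2,5)N 2/3 ✓
(3,0)S 3/3 ✓
(3,1)S 4/4 ✓
(3,2)S 3/3 ✓
(3,3)S 3/3 ✓
(3,4)S 3/4 ✓
(3,5)N 1/2 ✓
(4,0)S 3/3 ✓
(4,1)S 4/4 ✓
(4,2)S 4/4 ✓
(4,3)S 4/4 ✓
(4,4)S 3/3 ✓
(5,0)S 2/2 ✓
(5,1)S 3/3 ✓
(5,2)S 3/3 ✓
(5,3)S 3/3 ✓
(5,4)S 3/3 ✓
(5,5)S 1/1 ✓
All meet the threshold, so the configuration is stable.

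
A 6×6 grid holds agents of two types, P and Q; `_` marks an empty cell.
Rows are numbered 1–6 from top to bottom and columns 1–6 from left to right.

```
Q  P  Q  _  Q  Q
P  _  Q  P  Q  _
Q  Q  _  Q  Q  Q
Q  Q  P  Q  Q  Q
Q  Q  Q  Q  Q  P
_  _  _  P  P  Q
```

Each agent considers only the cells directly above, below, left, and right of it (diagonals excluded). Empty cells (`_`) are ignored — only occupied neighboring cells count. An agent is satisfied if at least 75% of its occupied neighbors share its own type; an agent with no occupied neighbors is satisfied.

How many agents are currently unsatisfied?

17

Row 1: (1,1)Q 0/2 unhappy · (1,2)P 0/2 unhappy · (1,3)Q 1/2 unhappy · (1,5)Q 2/2 ok · (1,6)Q 1/1 ok
Row 2: (2,1)P 0/2 unhappy · (2,3)Q 1/2 unhappy · (2,4)P 0/3 unhappy · (2,5)Q 2/3 unhappy
Row 3: (3,1)Q 2/3 unhappy · (3,2)Q 2/2 ok · (3,4)Q 2/3 unhappy · (3,5)Q 4/4 ok · (3,6)Q 2/2 ok
Row 4: (4,1)Q 3/3 ok · (4,2)Q 3/4 ok · (4,3)P 0/3 unhappy · (4,4)Q 3/4 ok · (4,5)Q 4/4 ok · (4,6)Q 2/3 unhappy
Row 5: (5,1)Q 2/2 ok · (5,2)Q 3/3 ok · (5,3)Q 2/3 unhappy · (5,4)Q 3/4 ok · (5,5)Q 2/4 unhappy · (5,6)P 0/3 unhappy
Row 6: (6,4)P 1/2 unhappy · (6,5)P 1/3 unhappy · (6,6)Q 0/2 unhappy
Unsatisfied: (1,1), (1,2), (1,3), (2,1), (2,3), (2,4), (2,5), (3,1), (3,4), (4,3), (4,6), (5,3), (5,5), (5,6), (6,4), (6,5), (6,6) — 17 in total.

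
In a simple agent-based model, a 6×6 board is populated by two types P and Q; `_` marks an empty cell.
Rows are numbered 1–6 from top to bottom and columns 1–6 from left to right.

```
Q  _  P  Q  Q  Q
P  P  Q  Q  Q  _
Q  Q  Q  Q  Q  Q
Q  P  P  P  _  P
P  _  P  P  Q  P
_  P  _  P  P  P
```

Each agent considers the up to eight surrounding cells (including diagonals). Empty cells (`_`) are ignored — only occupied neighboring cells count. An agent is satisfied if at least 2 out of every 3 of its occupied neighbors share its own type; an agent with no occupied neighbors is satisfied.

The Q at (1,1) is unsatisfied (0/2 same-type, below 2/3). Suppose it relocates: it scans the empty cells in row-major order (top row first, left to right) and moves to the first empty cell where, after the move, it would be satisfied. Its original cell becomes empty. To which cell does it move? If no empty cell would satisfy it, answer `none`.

(2,6)

Vacating (1,1). Empty cells in order:
  (1,2): 1/4 same-type → still unsatisfied.
  (2,6): 5/5 same-type → satisfied — stop here.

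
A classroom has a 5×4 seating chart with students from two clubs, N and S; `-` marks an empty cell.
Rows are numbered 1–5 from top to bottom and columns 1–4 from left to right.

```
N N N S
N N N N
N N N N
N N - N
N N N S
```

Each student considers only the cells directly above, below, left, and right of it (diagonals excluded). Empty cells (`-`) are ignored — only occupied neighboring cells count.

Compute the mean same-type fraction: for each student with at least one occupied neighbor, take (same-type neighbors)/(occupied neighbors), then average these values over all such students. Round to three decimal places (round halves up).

0.807

(1,1)N 2/2
(1,2)N 3/3
(1,3)N 2/3
(1,4)S 0/2
(2,1)N 3/3
(2,2)N 4/4
(2,3)N 4/4
(2,4)N 2/3
(3,1)N 3/3
(3,2)N 4/4
(3,3)N 3/3
(3,4)N 3/3
(4,1)N 3/3
(4,2)N 3/3
(4,4)N 1/2
(5,1)N 2/2
(5,2)N 3/3
(5,3)N 1/2
(5,4)S 0/2
Sum over 19 students: 2/2 + 3/3 + 2/3 + 0/2 + 3/3 + 4/4 + 4/4 + 2/3 + 3/3 + 4/4 + 3/3 + 3/3 + 3/3 + 3/3 + 1/2 + 2/2 + 3/3 + 1/2 + 0/2 = 46/3; mean = 46/3 ÷ 19 = 46/57 = 0.807017… → 0.807.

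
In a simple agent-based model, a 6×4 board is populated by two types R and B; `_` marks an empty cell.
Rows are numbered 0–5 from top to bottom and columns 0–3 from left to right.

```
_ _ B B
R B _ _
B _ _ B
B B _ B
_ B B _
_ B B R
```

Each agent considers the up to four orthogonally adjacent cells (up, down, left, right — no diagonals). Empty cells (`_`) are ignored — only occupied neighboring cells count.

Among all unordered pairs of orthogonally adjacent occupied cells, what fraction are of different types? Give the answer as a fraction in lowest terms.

1/4

Scan each occupied cell's neighbors to the right and below so each pair is counted once.
From row 0: 0 unlike of 1 pairs (running 0/1).
From row 1: 2 unlike of 2 pairs (running 2/3).
From row 2: 0 unlike of 2 pairs (running 2/5).
From row 3: 0 unlike of 2 pairs (running 2/7).
From row 4: 0 unlike of 3 pairs (running 2/10).
From row 5: 1 unlike of 2 pairs (running 3/12).
Total adjacent occupied pairs: 12; unlike-type pairs: 3.
3/12 reduces to 1/4.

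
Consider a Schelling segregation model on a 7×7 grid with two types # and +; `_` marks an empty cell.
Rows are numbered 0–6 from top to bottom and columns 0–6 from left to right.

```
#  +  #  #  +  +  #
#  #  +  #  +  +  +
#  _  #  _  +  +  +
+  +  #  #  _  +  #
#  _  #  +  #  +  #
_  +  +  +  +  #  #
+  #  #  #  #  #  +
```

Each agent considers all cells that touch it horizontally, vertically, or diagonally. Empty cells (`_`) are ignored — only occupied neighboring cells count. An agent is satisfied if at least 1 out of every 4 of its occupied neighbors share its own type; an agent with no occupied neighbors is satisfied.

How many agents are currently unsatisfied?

Row 0: (0,0)# 2/3 ✓ · (0,1)+ 1/5 ✗ · (0,2)# 3/5 ✓ · (0,3)# 2/5 ✓ · (0,4)+ 3/5 ✓ · (0,5)+ 4/5 ✓ · (0,6)# 0/3 ✗
Row 1: (1,0)# 3/4 ✓ · (1,1)# 5/7 ✓ · (1,2)+ 1/6 ✗ · (1,3)# 3/7 ✓ · (1,4)+ 5/7 ✓ · (1,5)+ 7/8 ✓ · (1,6)+ 4/5 ✓
Row 2: (2,0)# 2/4 ✓ · (2,2)# 4/6 ✓ · (2,4)+ 4/6 ✓ · (2,5)+ 6/7 ✓ · (2,6)+ 4/5 ✓
Row 3: (3,0)+ 1/3 ✓ · (3,1)+ 1/6 ✗ · (3,2)# 3/5 ✓ · (3,3)# 4/6 ✓ · (3,5)+ 4/7 ✓ · (3,6)# 1/5 ✗
Row 4: (4,0)# 0/3 ✗ · (4,2)# 2/7 ✓ · (4,3)+ 3/7 ✓ · (4,4)# 2/7 ✓ · (4,5)+ 2/7 ✓ · (4,6)# 3/5 ✓
Row 5: (5,1)+ 2/6 ✓ · (5,2)+ 3/7 ✓ · (5,3)+ 3/8 ✓ · (5,4)+ 3/8 ✓ · (5,5)# 5/8 ✓ · (5,6)# 3/5 ✓
Row 6: (6,0)+ 1/2 ✓ · (6,1)# 1/4 ✓ · (6,2)# 2/5 ✓ · (6,3)# 2/5 ✓ · (6,4)# 3/5 ✓ · (6,5)# 3/5 ✓ · (6,6)+ 0/3 ✗
Unsatisfied: (0,1), (0,6), (1,2), (3,1), (3,6), (4,0), (6,6) — 7 in total.

7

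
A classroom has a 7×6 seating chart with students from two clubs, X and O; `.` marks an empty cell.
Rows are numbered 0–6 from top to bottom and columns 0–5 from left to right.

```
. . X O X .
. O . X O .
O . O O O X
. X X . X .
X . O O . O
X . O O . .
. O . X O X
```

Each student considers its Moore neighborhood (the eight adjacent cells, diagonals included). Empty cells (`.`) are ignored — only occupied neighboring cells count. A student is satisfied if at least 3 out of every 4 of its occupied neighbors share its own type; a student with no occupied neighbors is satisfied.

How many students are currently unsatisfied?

22

Row 0: (0,2)X 1/3 not · (0,3)O 1/4 not · (0,4)X 1/3 not
Row 1: (1,1)O 2/3 not · (1,3)X 2/7 not · (1,4)O 3/6 not
Row 2: (2,0)O 1/2 not · (2,2)O 2/5 not · (2,3)O 3/6 not · (2,4)O 2/5 not · (2,5)X 1/3 not
Row 3: (3,1)X 2/5 not · (3,2)X 1/5 not · (3,4)X 1/5 not
Row 4: (4,0)X 2/2 satisfied · (4,2)O 3/5 not · (4,3)O 3/5 not · (4,5)O 0/1 not
Row 5: (5,0)X 1/2 not · (5,2)O 4/5 satisfied · (5,3)O 4/5 satisfied
Row 6: (6,1)O 1/2 not · (6,3)X 0/3 not · (6,4)O 1/3 not · (6,5)X 0/1 not
Unsatisfied: (0,2), (0,3), (0,4), (1,1), (1,3), (1,4), (2,0), (2,2), (2,3), (2,4), (2,5), (3,1), (3,2), (3,4), (4,2), (4,3), (4,5), (5,0), (6,1), (6,3), (6,4), (6,5) — 22 in total.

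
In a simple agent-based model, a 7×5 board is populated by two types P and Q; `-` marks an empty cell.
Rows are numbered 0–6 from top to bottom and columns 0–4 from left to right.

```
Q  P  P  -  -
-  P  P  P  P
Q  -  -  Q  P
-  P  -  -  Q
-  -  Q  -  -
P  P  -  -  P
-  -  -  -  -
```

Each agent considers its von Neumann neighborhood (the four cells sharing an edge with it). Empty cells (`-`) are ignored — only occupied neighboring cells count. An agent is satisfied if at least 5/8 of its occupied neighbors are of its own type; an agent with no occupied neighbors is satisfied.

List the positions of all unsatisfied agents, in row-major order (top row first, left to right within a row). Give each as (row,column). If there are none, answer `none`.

(0,0), (2,3), (2,4), (3,4)

Row 0: (0,0)Q 0/1 not · (0,1)P 2/3 satisfied · (0,2)P 2/2 satisfied
Row 1: (1,1)P 2/2 satisfied · (1,2)P 3/3 satisfied · (1,3)P 2/3 satisfied · (1,4)P 2/2 satisfied
Row 2: (2,0)Q 0/0 satisfied · (2,3)Q 0/2 not · (2,4)P 1/3 not
Row 3: (3,1)P 0/0 satisfied · (3,4)Q 0/1 not
Row 4: (4,2)Q 0/0 satisfied
Row 5: (5,0)P 1/1 satisfied · (5,1)P 1/1 satisfied · (5,4)P 0/0 satisfied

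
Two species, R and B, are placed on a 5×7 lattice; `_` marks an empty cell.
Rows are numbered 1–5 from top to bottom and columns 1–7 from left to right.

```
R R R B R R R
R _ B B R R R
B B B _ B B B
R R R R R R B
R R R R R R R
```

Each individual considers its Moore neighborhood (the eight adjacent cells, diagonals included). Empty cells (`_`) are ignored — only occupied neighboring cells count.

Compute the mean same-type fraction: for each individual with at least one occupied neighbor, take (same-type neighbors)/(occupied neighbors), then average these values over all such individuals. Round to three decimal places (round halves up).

0.647

Row 1: (1,1)R 2/2 · (1,2)R 3/4 · (1,3)R 1/4 · (1,4)B 2/5 · (1,5)R 3/5 · (1,6)R 5/5 · (1,7)R 3/3
Row 2: (2,1)R 2/4 · (2,3)B 4/6 · (2,4)B 4/7 · (2,5)R 3/7 · (2,6)R 5/8 · (2,7)R 3/5
Row 3: (3,1)B 1/4 · (3,2)B 3/7 · (3,3)B 3/6 · (3,5)B 2/7 · (3,6)B 3/8 · (3,7)B 2/5
Row 4: (4,1)R 3/5 · (4,2)R 5/8 · (4,3)R 5/7 · (4,4)R 5/7 · (4,5)R 5/7 · (4,6)R 4/8 · (4,7)B 2/5
Row 5: (5,1)R 3/3 · (5,2)R 5/5 · (5,3)R 5/5 · (5,4)R 5/5 · (5,5)R 5/5 · (5,6)R 4/5 · (5,7)R 2/3
Sum over 33 individuals: 2/2 + 3/4 + 1/4 + 2/5 + 3/5 + 5/5 + 3/3 + 2/4 + 4/6 + 4/7 + 3/7 + 5/8 + 3/5 + 1/4 + 3/7 + 3/6 + 2/7 + 3/8 + 2/5 + 3/5 + 5/8 + 5/7 + 5/7 + 5/7 + 4/8 + 2/5 + 3/3 + 5/5 + 5/5 + 5/5 + 5/5 + 4/5 + 2/3 = 17947/840; mean = 17947/840 ÷ 33 = 17947/27720 = 0.647438… → 0.647.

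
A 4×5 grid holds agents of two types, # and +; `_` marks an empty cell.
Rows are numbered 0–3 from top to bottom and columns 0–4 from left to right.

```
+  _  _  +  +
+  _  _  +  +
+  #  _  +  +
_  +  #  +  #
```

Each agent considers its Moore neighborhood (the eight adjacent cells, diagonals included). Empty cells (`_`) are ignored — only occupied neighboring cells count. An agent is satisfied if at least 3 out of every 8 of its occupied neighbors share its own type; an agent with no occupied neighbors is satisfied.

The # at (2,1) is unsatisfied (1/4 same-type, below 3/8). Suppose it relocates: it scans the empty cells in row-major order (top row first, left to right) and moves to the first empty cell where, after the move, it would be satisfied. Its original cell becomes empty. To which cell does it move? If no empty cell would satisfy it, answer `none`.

Vacating (2,1). Empty cells in order:
  (0,1): 0/2 same-type → still unsatisfied.
  (0,2): 0/2 same-type → still unsatisfied.
  (1,1): 0/3 same-type → still unsatisfied.
  (1,2): 0/3 same-type → still unsatisfied.
  (2,2): 1/5 same-type → still unsatisfied.
  (3,0): 0/2 same-type → still unsatisfied.

none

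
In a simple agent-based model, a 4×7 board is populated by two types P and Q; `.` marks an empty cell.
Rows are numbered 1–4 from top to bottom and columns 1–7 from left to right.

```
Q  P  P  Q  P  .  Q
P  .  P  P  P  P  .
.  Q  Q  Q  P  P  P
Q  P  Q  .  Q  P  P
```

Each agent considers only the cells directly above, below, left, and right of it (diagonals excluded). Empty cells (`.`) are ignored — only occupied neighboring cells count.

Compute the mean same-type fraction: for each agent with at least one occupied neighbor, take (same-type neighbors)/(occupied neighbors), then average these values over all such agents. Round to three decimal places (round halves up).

Row 1: (1,1)Q 0/2 · (1,2)P 1/2 · (1,3)P 2/3 · (1,4)Q 0/3 · (1,5)P 1/2 · (1,7)Q — no occupied neighbors
Row 2: (2,1)P 0/1 · (2,3)P 2/3 · (2,4)P 2/4 · (2,5)P 4/4 · (2,6)P 2/2
Row 3: (3,2)Q 1/2 · (3,3)Q 3/4 · (3,4)Q 1/3 · (3,5)P 2/4 · (3,6)P 4/4 · (3,7)P 2/2
Row 4: (4,1)Q 0/1 · (4,2)P 0/3 · (4,3)Q 1/2 · (4,5)Q 0/2 · (4,6)P 2/3 · (4,7)P 2/2
Sum over 22 agents: 0/2 + 1/2 + 2/3 + 0/3 + 1/2 + 0/1 + 2/3 + 2/4 + 4/4 + 2/2 + 1/2 + 3/4 + 1/3 + 2/4 + 4/4 + 2/2 + 0/1 + 0/3 + 1/2 + 0/2 + 2/3 + 2/2 = 133/12; mean = 133/12 ÷ 22 = 133/264 = 0.503787… → 0.504.

0.504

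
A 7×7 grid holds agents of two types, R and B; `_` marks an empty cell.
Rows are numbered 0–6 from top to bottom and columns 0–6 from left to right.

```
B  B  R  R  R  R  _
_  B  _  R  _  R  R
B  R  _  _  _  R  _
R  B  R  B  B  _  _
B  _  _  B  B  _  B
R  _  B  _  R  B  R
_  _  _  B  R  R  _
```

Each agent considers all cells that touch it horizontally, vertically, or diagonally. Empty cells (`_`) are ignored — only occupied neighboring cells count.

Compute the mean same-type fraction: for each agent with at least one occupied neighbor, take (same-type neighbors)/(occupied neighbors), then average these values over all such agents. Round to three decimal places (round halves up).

0.621

Row 0: (0,0)B 2/2 · (0,1)B 2/3 · (0,2)R 2/4 · (0,3)R 3/3 · (0,4)R 4/4 · (0,5)R 3/3
Row 1: (1,1)B 3/5 · (1,3)R 3/3 · (1,5)R 4/4 · (1,6)R 3/3
Row 2: (2,0)B 2/4 · (2,1)R 2/5 · (2,5)R 2/3
Row 3: (3,0)R 1/4 · (3,1)B 2/5 · (3,2)R 1/4 · (3,3)B 3/4 · (3,4)B 3/4
Row 4: (4,0)B 1/3 · (4,3)B 4/6 · (4,4)B 4/5 · (4,6)B 1/2
Row 5: (5,0)R 0/1 · (5,2)B 2/2 · (5,4)R 2/6 · (5,5)B 2/6 · (5,6)R 1/3
Row 6: (6,3)B 1/3 · (6,4)R 2/4 · (6,5)R 3/4
Sum over 30 agents: 2/2 + 2/3 + 2/4 + 3/3 + 4/4 + 3/3 + 3/5 + 3/3 + 4/4 + 3/3 + 2/4 + 2/5 + 2/3 + 1/4 + 2/5 + 1/4 + 3/4 + 3/4 + 1/3 + 4/6 + 4/5 + 1/2 + 0/1 + 2/2 + 2/6 + 2/6 + 1/3 + 1/3 + 2/4 + 3/4 = 1117/60; mean = 1117/60 ÷ 30 = 1117/1800 = 0.620555… → 0.621.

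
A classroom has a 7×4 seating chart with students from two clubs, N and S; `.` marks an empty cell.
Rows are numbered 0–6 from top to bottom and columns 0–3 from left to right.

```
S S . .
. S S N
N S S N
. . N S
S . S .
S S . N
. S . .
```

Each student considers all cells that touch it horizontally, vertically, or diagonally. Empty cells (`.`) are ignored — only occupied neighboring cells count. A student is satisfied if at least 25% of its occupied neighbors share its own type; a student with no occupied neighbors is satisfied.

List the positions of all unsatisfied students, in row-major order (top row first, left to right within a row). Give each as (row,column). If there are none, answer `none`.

(0,0)S 2/2 ok
(0,1)S 3/3 ok
(1,1)S 5/6 ok
(1,2)S 4/6 ok
(1,3)N 1/3 ok
(2,0)N 0/2 unhappy
(2,1)S 3/5 ok
(2,2)S 4/7 ok
(2,3)N 2/5 ok
(3,2)N 1/5 unhappy
(3,3)S 2/4 ok
(4,0)S 2/2 ok
(4,2)S 2/4 ok
(5,0)S 3/3 ok
(5,1)S 4/4 ok
(5,3)N 0/1 unhappy
(6,1)S 2/2 ok

(2,0), (3,2), (5,3)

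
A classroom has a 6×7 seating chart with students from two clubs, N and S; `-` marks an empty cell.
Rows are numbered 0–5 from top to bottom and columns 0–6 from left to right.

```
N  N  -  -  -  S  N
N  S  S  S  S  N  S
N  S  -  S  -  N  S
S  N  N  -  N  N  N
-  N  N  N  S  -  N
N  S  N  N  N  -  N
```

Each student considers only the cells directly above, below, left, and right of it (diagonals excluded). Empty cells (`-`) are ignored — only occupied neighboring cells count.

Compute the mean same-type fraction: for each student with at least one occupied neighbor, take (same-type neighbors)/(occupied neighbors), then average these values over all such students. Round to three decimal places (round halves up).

0.563

(0,0)N 2/2
(0,1)N 1/2
(0,5)S 0/2
(0,6)N 0/2
(1,0)N 2/3
(1,1)S 2/4
(1,2)S 2/2
(1,3)S 3/3
(1,4)S 1/2
(1,5)N 1/4
(1,6)S 1/3
(2,0)N 1/3
(2,1)S 1/3
(2,3)S 1/1
(2,5)N 2/3
(2,6)S 1/3
(3,0)S 0/2
(3,1)N 2/4
(3,2)N 2/2
(3,4)N 1/2
(3,5)N 3/3
(3,6)N 2/3
(4,1)N 2/3
(4,2)N 4/4
(4,3)N 2/3
(4,4)S 0/3
(4,6)N 2/2
(5,0)N 0/1
(5,1)S 0/3
(5,2)N 2/3
(5,3)N 3/3
(5,4)N 1/2
(5,6)N 1/1
Sum over 33 students: 2/2 + 1/2 + 0/2 + 0/2 + 2/3 + 2/4 + 2/2 + 3/3 + 1/2 + 1/4 + 1/3 + 1/3 + 1/3 + 1/1 + 2/3 + 1/3 + 0/2 + 2/4 + 2/2 + 1/2 + 3/3 + 2/3 + 2/3 + 4/4 + 2/3 + 0/3 + 2/2 + 0/1 + 0/3 + 2/3 + 3/3 + 1/2 + 1/1 = 223/12; mean = 223/12 ÷ 33 = 223/396 = 0.563131… → 0.563.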